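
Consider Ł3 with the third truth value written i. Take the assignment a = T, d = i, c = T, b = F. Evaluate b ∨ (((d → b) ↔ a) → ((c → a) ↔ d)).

d → b = i → F = i
(d → b) ↔ a = i ↔ T = i
c → a = T → T = T
(c → a) ↔ d = T ↔ i = i
((d → b) ↔ a) → ((c → a) ↔ d) = i → i = T
b ∨ (((d → b) ↔ a) → ((c → a) ↔ d)) = F ∨ T = T

T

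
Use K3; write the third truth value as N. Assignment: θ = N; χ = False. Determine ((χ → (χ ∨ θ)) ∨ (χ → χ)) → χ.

False

χ ∨ θ = False ∨ N = N
χ → (χ ∨ θ) = False → N = True  [¬False ∨ N]
χ → χ = False → False = True
(χ → (χ ∨ θ)) ∨ (χ → χ) = True ∨ True = True
((χ → (χ ∨ θ)) ∨ (χ → χ)) → χ = True → False = False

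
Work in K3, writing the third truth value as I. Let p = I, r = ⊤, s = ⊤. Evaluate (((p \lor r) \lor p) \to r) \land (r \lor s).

⊤

p \lor r = I \lor ⊤ = ⊤
(p \lor r) \lor p = ⊤ \lor I = ⊤
((p \lor r) \lor p) \to r = ⊤ \to ⊤ = ⊤
r \lor s = ⊤ \lor ⊤ = ⊤
(((p \lor r) \lor p) \to r) \land (r \lor s) = ⊤ \land ⊤ = ⊤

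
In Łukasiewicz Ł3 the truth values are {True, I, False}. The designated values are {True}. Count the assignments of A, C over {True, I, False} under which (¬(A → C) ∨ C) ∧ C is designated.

3

Designated under: (A=True, C=True); (A=I, C=True); (A=False, C=True).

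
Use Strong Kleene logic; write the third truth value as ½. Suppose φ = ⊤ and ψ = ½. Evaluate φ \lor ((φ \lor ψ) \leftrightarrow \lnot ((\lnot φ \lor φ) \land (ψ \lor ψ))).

⊤

φ \lor ψ = ⊤ \lor ½ = ⊤
\lnot φ = \lnot ⊤ = ⊥
\lnot φ \lor φ = ⊥ \lor ⊤ = ⊤
ψ \lor ψ = ½ \lor ½ = ½
(\lnot φ \lor φ) \land (ψ \lor ψ) = ⊤ \land ½ = ½
\lnot ((\lnot φ \lor φ) \land (ψ \lor ψ)) = \lnot ½ = ½
(φ \lor ψ) \leftrightarrow \lnot ((\lnot φ \lor φ) \land (ψ \lor ψ)) = ⊤ \leftrightarrow ½ = ½
φ \lor ((φ \lor ψ) \leftrightarrow \lnot ((\lnot φ \lor φ) \land (ψ \lor ψ))) = ⊤ \lor ½ = ⊤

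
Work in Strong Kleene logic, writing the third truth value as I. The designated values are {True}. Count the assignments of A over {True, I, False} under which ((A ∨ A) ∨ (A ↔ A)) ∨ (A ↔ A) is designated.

2

A=True: True ✓
A=I: I ·
A=False: True ✓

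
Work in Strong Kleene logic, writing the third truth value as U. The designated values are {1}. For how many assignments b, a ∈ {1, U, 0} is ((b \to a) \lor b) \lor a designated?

Of the 9 assignments, 7 give a value in {1}.

7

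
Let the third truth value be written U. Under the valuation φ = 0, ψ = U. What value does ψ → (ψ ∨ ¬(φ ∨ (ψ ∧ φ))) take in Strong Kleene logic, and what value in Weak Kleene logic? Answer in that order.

1; U

In Strong Kleene logic: ψ ∧ φ = U ∧ 0 = 0
φ ∨ (ψ ∧ φ) = 0 ∨ 0 = 0
¬(φ ∨ (ψ ∧ φ)) = ¬0 = 1
ψ ∨ ¬(φ ∨ (ψ ∧ φ)) = U ∨ 1 = 1
ψ → (ψ ∨ ¬(φ ∨ (ψ ∧ φ))) = U → 1 = 1  [¬U ∨ 1]
In Weak Kleene logic: ψ ∧ φ = U ∧ 0 = U
φ ∨ (ψ ∧ φ) = 0 ∨ U = U
¬(φ ∨ (ψ ∧ φ)) = ¬U = U
ψ ∨ ¬(φ ∨ (ψ ∧ φ)) = U ∨ U = U
ψ → (ψ ∨ ¬(φ ∨ (ψ ∧ φ))) = U → U = U  [any arg is the third value ⇒ result is the third value]
They differ because Strong Kleene logic and Weak Kleene logic treat U differently under the binary connectives.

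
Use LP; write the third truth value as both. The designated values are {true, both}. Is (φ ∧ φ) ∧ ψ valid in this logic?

No

Countermodel: φ=true, ψ=false gives false, which is not designated.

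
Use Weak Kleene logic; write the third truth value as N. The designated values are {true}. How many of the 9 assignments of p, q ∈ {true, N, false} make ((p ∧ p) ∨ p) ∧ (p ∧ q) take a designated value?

1

Designated under: (p=true, q=true).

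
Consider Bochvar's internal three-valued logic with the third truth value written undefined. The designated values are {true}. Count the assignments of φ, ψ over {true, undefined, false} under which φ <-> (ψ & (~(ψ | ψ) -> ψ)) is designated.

2

Designated under: (φ=true, ψ=true); (φ=false, ψ=false).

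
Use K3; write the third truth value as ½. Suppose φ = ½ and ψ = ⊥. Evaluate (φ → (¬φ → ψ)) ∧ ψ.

¬φ = ¬½ = ½
¬φ → ψ = ½ → ⊥ = ½  [¬½ ∨ ⊥]
φ → (¬φ → ψ) = ½ → ½ = ½
(φ → (¬φ → ψ)) ∧ ψ = ½ ∧ ⊥ = ⊥

⊥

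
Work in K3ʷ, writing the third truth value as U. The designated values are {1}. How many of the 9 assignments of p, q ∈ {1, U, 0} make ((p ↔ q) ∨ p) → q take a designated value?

2

Designated under: (p=1, q=1); (p=0, q=1).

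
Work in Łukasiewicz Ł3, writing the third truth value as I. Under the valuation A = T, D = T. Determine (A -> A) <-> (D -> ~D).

A -> A = T -> T = T
~D = ~T = F
D -> ~D = T -> F = F
(A -> A) <-> (D -> ~D) = T <-> F = F

F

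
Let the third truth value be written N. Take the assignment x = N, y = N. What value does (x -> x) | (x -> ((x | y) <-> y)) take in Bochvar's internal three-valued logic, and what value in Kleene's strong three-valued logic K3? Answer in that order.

N; N

In Bochvar's internal three-valued logic: x -> x = N -> N = N
x | y = N | N = N
(x | y) <-> y = N <-> N = N
x -> ((x | y) <-> y) = N -> N = N
(x -> x) | (x -> ((x | y) <-> y)) = N | N = N
In Kleene's strong three-valued logic K3: x -> x = N -> N = N  [~N | N]
x | y = N | N = N
(x | y) <-> y = N <-> N = N
x -> ((x | y) <-> y) = N -> N = N
(x -> x) | (x -> ((x | y) <-> y)) = N | N = N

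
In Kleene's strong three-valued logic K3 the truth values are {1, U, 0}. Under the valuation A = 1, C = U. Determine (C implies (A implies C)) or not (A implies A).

U

A implies C = 1 implies U = U
C implies (A implies C) = U implies U = U
A implies A = 1 implies 1 = 1
not (A implies A) = not 1 = 0
(C implies (A implies C)) or not (A implies A) = U or 0 = U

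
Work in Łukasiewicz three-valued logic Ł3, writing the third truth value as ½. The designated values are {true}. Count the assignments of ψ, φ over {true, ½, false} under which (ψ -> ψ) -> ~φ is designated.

Designated under: (ψ=true, φ=false); (ψ=½, φ=false); (ψ=false, φ=false).

3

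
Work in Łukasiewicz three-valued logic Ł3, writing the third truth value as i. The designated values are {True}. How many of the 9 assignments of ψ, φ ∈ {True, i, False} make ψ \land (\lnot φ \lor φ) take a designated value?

2

Designated under: (ψ=True, φ=True); (ψ=True, φ=False).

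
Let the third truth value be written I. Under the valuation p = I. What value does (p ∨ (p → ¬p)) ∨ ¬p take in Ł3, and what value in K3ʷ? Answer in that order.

In Ł3: ¬p = ¬I = I
p → ¬p = I → I = 1  [min(1, 1−½+½)]
p ∨ (p → ¬p) = I ∨ 1 = 1
¬p = ¬I = I
(p ∨ (p → ¬p)) ∨ ¬p = 1 ∨ I = 1
In K3ʷ: ¬p = ¬I = I
p → ¬p = I → I = I  [any arg is the third value ⇒ result is the third value]
p ∨ (p → ¬p) = I ∨ I = I
¬p = ¬I = I
(p ∨ (p → ¬p)) ∨ ¬p = I ∨ I = I
They differ because Ł3 and K3ʷ treat I differently under the binary connectives.

1; I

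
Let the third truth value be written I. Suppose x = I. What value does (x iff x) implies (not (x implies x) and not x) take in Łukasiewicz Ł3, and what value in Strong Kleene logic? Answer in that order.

In Łukasiewicz Ł3: x iff x = I iff I = T  [1 − |½−½|]
x implies x = I implies I = T
not (x implies x) = not T = F
not x = not I = I
not (x implies x) and not x = F and I = F
(x iff x) implies (not (x implies x) and not x) = T implies F = F
In Strong Kleene logic: x iff x = I iff I = I
x implies x = I implies I = I  [not I or I]
not (x implies x) = not I = I
not x = not I = I
not (x implies x) and not x = I and I = I
(x iff x) implies (not (x implies x) and not x) = I implies I = I
They differ because Łukasiewicz Ł3 and Strong Kleene logic treat I differently under implication.

F; I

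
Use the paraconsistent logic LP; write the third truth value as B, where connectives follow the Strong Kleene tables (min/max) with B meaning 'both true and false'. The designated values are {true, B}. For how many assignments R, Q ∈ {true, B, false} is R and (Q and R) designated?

Designated under: (R=true, Q=true); (R=true, Q=B); (R=B, Q=true); (R=B, Q=B).

4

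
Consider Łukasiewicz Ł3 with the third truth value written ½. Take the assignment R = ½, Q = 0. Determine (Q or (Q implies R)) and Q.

0

Q implies R = 0 implies ½ = 1
Q or (Q implies R) = 0 or 1 = 1
(Q or (Q implies R)) and Q = 1 and 0 = 0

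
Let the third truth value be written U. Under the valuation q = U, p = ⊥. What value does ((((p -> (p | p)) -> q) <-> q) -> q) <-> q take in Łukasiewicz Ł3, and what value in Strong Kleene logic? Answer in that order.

In Łukasiewicz Ł3: p | p = ⊥ | ⊥ = ⊥
p -> (p | p) = ⊥ -> ⊥ = ⊤
(p -> (p | p)) -> q = ⊤ -> U = U
((p -> (p | p)) -> q) <-> q = U <-> U = ⊤
(((p -> (p | p)) -> q) <-> q) -> q = ⊤ -> U = U
((((p -> (p | p)) -> q) <-> q) -> q) <-> q = U <-> U = ⊤
In Strong Kleene logic: p | p = ⊥ | ⊥ = ⊥
p -> (p | p) = ⊥ -> ⊥ = ⊤
(p -> (p | p)) -> q = ⊤ -> U = U  [~⊤ | U]
((p -> (p | p)) -> q) <-> q = U <-> U = U
(((p -> (p | p)) -> q) <-> q) -> q = U -> U = U
((((p -> (p | p)) -> q) <-> q) -> q) <-> q = U <-> U = U
They differ because Łukasiewicz Ł3 and Strong Kleene logic treat U differently under implication.

⊤; U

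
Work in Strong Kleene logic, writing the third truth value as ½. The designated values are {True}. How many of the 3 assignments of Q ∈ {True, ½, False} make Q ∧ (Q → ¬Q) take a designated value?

0

Q=True: False ·
Q=½: ½ ·
Q=False: False ·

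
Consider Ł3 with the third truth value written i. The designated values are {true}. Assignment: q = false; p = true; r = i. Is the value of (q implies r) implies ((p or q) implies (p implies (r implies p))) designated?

q implies r = false implies i = true  [min(1, 1−0+½)]
p or q = true or false = true
r implies p = i implies true = true
p implies (r implies p) = true implies true = true
(p or q) implies (p implies (r implies p)) = true implies true = true
(q implies r) implies ((p or q) implies (p implies (r implies p))) = true implies true = true
true ∈ {true}.

Yes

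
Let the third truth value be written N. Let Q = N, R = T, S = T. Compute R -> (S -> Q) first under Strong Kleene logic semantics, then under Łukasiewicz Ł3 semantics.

N; N

In Strong Kleene logic: S -> Q = T -> N = N  [~T | N]
R -> (S -> Q) = T -> N = N
In Łukasiewicz Ł3: S -> Q = T -> N = N
R -> (S -> Q) = T -> N = N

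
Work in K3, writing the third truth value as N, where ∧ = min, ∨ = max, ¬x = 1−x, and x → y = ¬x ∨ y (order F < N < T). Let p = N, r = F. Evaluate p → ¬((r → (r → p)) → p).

r → p = F → N = T
r → (r → p) = F → T = T
(r → (r → p)) → p = T → N = N
¬((r → (r → p)) → p) = ¬N = N
p → ¬((r → (r → p)) → p) = N → N = N

N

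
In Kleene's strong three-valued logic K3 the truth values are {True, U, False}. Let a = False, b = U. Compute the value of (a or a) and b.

a or a = False or False = False
(a or a) and b = False and U = False

False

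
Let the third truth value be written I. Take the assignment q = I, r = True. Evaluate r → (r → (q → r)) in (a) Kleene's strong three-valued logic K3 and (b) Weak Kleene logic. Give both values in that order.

In Kleene's strong three-valued logic K3: q → r = I → True = True  [¬I ∨ True]
r → (q → r) = True → True = True
r → (r → (q → r)) = True → True = True
In Weak Kleene logic: q → r = I → True = I  [any arg is the third value ⇒ result is the third value]
r → (q → r) = True → I = I
r → (r → (q → r)) = True → I = I
They differ because Kleene's strong three-valued logic K3 and Weak Kleene logic treat I differently under the binary connectives.

True; I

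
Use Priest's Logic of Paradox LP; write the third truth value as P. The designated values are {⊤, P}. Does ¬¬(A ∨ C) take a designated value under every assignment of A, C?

Countermodel: A=⊥, C=⊥ gives ⊥, which is not designated.

No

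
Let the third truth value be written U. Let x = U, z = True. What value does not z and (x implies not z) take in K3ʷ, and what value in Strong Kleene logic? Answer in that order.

U; False

In K3ʷ: not z = not True = False
not z = not True = False
x implies not z = U implies False = U  [any arg is the third value ⇒ result is the third value]
not z and (x implies not z) = False and U = U
In Strong Kleene logic: not z = not True = False
not z = not True = False
x implies not z = U implies False = U  [not U or False]
not z and (x implies not z) = False and U = False
They differ because K3ʷ and Strong Kleene logic treat U differently under the binary connectives.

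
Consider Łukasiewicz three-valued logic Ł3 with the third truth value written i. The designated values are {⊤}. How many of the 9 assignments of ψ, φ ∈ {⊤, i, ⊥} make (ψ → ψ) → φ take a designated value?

3

Designated under: (ψ=⊤, φ=⊤); (ψ=i, φ=⊤); (ψ=⊥, φ=⊤).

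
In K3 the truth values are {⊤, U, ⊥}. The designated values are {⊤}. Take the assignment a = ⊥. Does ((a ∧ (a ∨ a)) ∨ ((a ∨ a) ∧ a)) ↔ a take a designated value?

a ∨ a = ⊥ ∨ ⊥ = ⊥
a ∧ (a ∨ a) = ⊥ ∧ ⊥ = ⊥
a ∨ a = ⊥ ∨ ⊥ = ⊥
(a ∨ a) ∧ a = ⊥ ∧ ⊥ = ⊥
(a ∧ (a ∨ a)) ∨ ((a ∨ a) ∧ a) = ⊥ ∨ ⊥ = ⊥
((a ∧ (a ∨ a)) ∨ ((a ∨ a) ∧ a)) ↔ a = ⊥ ↔ ⊥ = ⊤
⊤ ∈ {⊤}.

Yes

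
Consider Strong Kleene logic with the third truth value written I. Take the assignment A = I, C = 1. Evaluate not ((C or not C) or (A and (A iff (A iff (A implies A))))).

0

not C = not 1 = 0
C or not C = 1 or 0 = 1
A implies A = I implies I = I  [not I or I]
A iff (A implies A) = I iff I = I
A iff (A iff (A implies A)) = I iff I = I
A and (A iff (A iff (A implies A))) = I and I = I
(C or not C) or (A and (A iff (A iff (A implies A)))) = 1 or I = 1
not ((C or not C) or (A and (A iff (A iff (A implies A))))) = not 1 = 0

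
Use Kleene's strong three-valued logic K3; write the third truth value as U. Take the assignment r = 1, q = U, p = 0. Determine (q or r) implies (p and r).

0

q or r = U or 1 = 1
p and r = 0 and 1 = 0
(q or r) implies (p and r) = 1 implies 0 = 0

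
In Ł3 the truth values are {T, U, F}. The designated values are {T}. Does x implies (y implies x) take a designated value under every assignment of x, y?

Yes

Every assignment of x, y over {T, U, F} gives a value in {T}.
In particular, with x=U, y=U: x implies (y implies x) = T.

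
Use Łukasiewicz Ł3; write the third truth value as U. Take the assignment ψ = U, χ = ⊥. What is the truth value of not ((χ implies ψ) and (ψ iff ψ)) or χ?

⊥

χ implies ψ = ⊥ implies U = ⊤
ψ iff ψ = U iff U = ⊤
(χ implies ψ) and (ψ iff ψ) = ⊤ and ⊤ = ⊤
not ((χ implies ψ) and (ψ iff ψ)) = not ⊤ = ⊥
not ((χ implies ψ) and (ψ iff ψ)) or χ = ⊥ or ⊥ = ⊥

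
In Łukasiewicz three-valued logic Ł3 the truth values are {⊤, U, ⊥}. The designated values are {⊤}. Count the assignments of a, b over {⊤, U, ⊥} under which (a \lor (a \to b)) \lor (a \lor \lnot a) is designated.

Of the 9 assignments, 8 give a value in {⊤}.

8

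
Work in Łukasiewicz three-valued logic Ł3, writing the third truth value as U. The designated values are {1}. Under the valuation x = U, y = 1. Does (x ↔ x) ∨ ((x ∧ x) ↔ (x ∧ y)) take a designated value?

Yes

x ↔ x = U ↔ U = 1  [1 − |½−½|]
x ∧ x = U ∧ U = U
x ∧ y = U ∧ 1 = U
(x ∧ x) ↔ (x ∧ y) = U ↔ U = 1
(x ↔ x) ∨ ((x ∧ x) ↔ (x ∧ y)) = 1 ∨ 1 = 1
1 ∈ {1}.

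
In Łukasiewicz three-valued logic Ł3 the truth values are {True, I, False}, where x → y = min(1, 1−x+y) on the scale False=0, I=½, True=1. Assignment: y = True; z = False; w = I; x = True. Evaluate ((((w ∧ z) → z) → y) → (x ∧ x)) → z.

False

w ∧ z = I ∧ False = False
(w ∧ z) → z = False → False = True
((w ∧ z) → z) → y = True → True = True
x ∧ x = True ∧ True = True
(((w ∧ z) → z) → y) → (x ∧ x) = True → True = True
((((w ∧ z) → z) → y) → (x ∧ x)) → z = True → False = False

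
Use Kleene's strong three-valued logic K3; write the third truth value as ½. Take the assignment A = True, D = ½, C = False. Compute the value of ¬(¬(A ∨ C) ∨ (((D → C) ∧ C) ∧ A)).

A ∨ C = True ∨ False = True
¬(A ∨ C) = ¬True = False
D → C = ½ → False = ½  [¬½ ∨ False]
(D → C) ∧ C = ½ ∧ False = False
((D → C) ∧ C) ∧ A = False ∧ True = False
¬(A ∨ C) ∨ (((D → C) ∧ C) ∧ A) = False ∨ False = False
¬(¬(A ∨ C) ∨ (((D → C) ∧ C) ∧ A)) = ¬False = True

True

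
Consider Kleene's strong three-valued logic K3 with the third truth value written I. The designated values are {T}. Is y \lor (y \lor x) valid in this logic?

Countermodel: y=I, x=I gives I, which is not designated.

No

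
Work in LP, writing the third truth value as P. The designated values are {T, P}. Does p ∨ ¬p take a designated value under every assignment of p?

Every assignment of p over {T, P, F} gives a value in {T, P}.
In particular, with p=P: p ∨ ¬p = P.

Yes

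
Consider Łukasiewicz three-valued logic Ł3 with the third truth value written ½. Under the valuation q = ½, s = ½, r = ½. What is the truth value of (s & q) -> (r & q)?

s & q = ½ & ½ = ½
r & q = ½ & ½ = ½
(s & q) -> (r & q) = ½ -> ½ = true  [min(1, 1−½+½)]

true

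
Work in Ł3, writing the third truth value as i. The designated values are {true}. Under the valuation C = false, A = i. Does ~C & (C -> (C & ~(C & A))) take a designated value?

~C = ~false = true
C & A = false & i = false
~(C & A) = ~false = true
C & ~(C & A) = false & true = false
C -> (C & ~(C & A)) = false -> false = true
~C & (C -> (C & ~(C & A))) = true & true = true
true ∈ {true}.

Yes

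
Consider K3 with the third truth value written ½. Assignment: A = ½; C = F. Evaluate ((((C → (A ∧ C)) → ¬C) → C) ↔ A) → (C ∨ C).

½

A ∧ C = ½ ∧ F = F
C → (A ∧ C) = F → F = T
¬C = ¬F = T
(C → (A ∧ C)) → ¬C = T → T = T
((C → (A ∧ C)) → ¬C) → C = T → F = F
(((C → (A ∧ C)) → ¬C) → C) ↔ A = F ↔ ½ = ½
C ∨ C = F ∨ F = F
((((C → (A ∧ C)) → ¬C) → C) ↔ A) → (C ∨ C) = ½ → F = ½  [¬½ ∨ F]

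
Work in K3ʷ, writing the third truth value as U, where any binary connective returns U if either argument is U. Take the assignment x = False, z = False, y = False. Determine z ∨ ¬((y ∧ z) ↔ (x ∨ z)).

False

y ∧ z = False ∧ False = False
x ∨ z = False ∨ False = False
(y ∧ z) ↔ (x ∨ z) = False ↔ False = True
¬((y ∧ z) ↔ (x ∨ z)) = ¬True = False
z ∨ ¬((y ∧ z) ↔ (x ∨ z)) = False ∨ False = False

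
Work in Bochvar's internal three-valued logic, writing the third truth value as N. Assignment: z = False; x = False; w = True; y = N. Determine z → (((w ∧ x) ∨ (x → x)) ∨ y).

N

w ∧ x = True ∧ False = False
x → x = False → False = True
(w ∧ x) ∨ (x → x) = False ∨ True = True
((w ∧ x) ∨ (x → x)) ∨ y = True ∨ N = N
z → (((w ∧ x) ∨ (x → x)) ∨ y) = False → N = N  [any arg is the third value ⇒ result is the third value]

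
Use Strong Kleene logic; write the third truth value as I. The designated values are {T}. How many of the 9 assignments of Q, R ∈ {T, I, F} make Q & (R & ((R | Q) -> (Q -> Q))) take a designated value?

1

Designated under: (Q=T, R=T).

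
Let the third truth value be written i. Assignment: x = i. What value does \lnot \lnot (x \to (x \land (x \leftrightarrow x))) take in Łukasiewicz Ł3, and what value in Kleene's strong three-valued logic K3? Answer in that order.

In Łukasiewicz Ł3: x \leftrightarrow x = i \leftrightarrow i = True  [1 − |½−½|]
x \land (x \leftrightarrow x) = i \land True = i
x \to (x \land (x \leftrightarrow x)) = i \to i = True
\lnot (x \to (x \land (x \leftrightarrow x))) = \lnot True = False
\lnot \lnot (x \to (x \land (x \leftrightarrow x))) = \lnot False = True
In Kleene's strong three-valued logic K3: x \leftrightarrow x = i \leftrightarrow i = i
x \land (x \leftrightarrow x) = i \land i = i
x \to (x \land (x \leftrightarrow x)) = i \to i = i  [\lnot i \lor i]
\lnot (x \to (x \land (x \leftrightarrow x))) = \lnot i = i
\lnot \lnot (x \to (x \land (x \leftrightarrow x))) = \lnot i = i
They differ because Łukasiewicz Ł3 and Kleene's strong three-valued logic K3 treat i differently under implication.

True; i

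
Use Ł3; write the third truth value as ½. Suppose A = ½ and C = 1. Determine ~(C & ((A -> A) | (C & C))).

A -> A = ½ -> ½ = 1
C & C = 1 & 1 = 1
(A -> A) | (C & C) = 1 | 1 = 1
C & ((A -> A) | (C & C)) = 1 & 1 = 1
~(C & ((A -> A) | (C & C))) = ~1 = 0

0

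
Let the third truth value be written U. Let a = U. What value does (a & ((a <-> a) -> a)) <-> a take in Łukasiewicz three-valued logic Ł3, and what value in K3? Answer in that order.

In Łukasiewicz three-valued logic Ł3: a <-> a = U <-> U = true
(a <-> a) -> a = true -> U = U
a & ((a <-> a) -> a) = U & U = U
(a & ((a <-> a) -> a)) <-> a = U <-> U = true
In K3: a <-> a = U <-> U = U
(a <-> a) -> a = U -> U = U  [~U | U]
a & ((a <-> a) -> a) = U & U = U
(a & ((a <-> a) -> a)) <-> a = U <-> U = U
They differ because Łukasiewicz three-valued logic Ł3 and K3 treat U differently under implication.

true; U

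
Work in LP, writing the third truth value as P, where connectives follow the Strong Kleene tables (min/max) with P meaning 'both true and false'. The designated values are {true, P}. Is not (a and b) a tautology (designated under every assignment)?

No

Countermodel: a=true, b=true gives false, which is not designated.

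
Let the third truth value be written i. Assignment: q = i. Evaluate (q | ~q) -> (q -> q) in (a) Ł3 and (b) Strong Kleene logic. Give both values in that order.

In Ł3: ~q = ~i = i
q | ~q = i | i = i
q -> q = i -> i = 1  [min(1, 1−½+½)]
(q | ~q) -> (q -> q) = i -> 1 = 1
In Strong Kleene logic: ~q = ~i = i
q | ~q = i | i = i
q -> q = i -> i = i  [~i | i]
(q | ~q) -> (q -> q) = i -> i = i
They differ because Ł3 and Strong Kleene logic treat i differently under implication.

1; i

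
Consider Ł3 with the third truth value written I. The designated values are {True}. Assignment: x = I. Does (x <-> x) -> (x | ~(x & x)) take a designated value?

x <-> x = I <-> I = True  [1 − |½−½|]
x & x = I & I = I
~(x & x) = ~I = I
x | ~(x & x) = I | I = I
(x <-> x) -> (x | ~(x & x)) = True -> I = I
I ∉ {True}.

No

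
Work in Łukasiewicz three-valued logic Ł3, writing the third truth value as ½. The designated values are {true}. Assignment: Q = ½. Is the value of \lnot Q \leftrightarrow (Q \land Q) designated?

\lnot Q = \lnot ½ = ½
Q \land Q = ½ \land ½ = ½
\lnot Q \leftrightarrow (Q \land Q) = ½ \leftrightarrow ½ = true  [1 − |½−½|]
true ∈ {true}.

Yes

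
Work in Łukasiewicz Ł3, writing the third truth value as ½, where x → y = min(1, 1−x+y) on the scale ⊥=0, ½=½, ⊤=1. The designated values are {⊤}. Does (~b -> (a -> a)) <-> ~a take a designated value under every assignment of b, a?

Countermodel: b=⊤, a=⊤ gives ⊥, which is not designated.

No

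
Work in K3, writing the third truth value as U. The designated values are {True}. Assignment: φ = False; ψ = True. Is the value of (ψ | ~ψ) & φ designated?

No

~ψ = ~True = False
ψ | ~ψ = True | False = True
(ψ | ~ψ) & φ = True & False = False
False ∉ {True}.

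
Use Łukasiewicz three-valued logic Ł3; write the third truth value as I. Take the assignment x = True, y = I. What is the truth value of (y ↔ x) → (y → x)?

y ↔ x = I ↔ True = I  [1 − |½−1|]
y → x = I → True = True
(y ↔ x) → (y → x) = I → True = True

True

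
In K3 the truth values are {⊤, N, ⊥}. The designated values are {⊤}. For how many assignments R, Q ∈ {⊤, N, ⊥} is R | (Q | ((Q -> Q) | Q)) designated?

7

Of the 9 assignments, 7 give a value in {⊤}.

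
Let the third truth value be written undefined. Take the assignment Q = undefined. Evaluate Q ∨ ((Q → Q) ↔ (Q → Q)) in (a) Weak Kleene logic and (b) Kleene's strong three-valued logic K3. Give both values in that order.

In Weak Kleene logic: Q → Q = undefined → undefined = undefined
Q → Q = undefined → undefined = undefined
(Q → Q) ↔ (Q → Q) = undefined ↔ undefined = undefined
Q ∨ ((Q → Q) ↔ (Q → Q)) = undefined ∨ undefined = undefined
In Kleene's strong three-valued logic K3: Q → Q = undefined → undefined = undefined  [¬undefined ∨ undefined]
Q → Q = undefined → undefined = undefined
(Q → Q) ↔ (Q → Q) = undefined ↔ undefined = undefined
Q ∨ ((Q → Q) ↔ (Q → Q)) = undefined ∨ undefined = undefined

undefined; undefined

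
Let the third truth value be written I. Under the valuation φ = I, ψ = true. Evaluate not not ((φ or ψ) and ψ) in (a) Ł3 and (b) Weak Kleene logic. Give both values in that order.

In Ł3: φ or ψ = I or true = true
(φ or ψ) and ψ = true and true = true
not ((φ or ψ) and ψ) = not true = false
not not ((φ or ψ) and ψ) = not false = true
In Weak Kleene logic: φ or ψ = I or true = I
(φ or ψ) and ψ = I and true = I
not ((φ or ψ) and ψ) = not I = I
not not ((φ or ψ) and ψ) = not I = I
They differ because Ł3 and Weak Kleene logic treat I differently under the binary connectives.

true; I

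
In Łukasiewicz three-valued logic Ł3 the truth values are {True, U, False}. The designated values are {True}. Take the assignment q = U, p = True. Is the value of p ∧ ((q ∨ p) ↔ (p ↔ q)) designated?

q ∨ p = U ∨ True = True
p ↔ q = True ↔ U = U
(q ∨ p) ↔ (p ↔ q) = True ↔ U = U
p ∧ ((q ∨ p) ↔ (p ↔ q)) = True ∧ U = U
U ∉ {True}.

No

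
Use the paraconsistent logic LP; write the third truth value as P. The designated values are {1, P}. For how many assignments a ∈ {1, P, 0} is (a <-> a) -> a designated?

2

a=1: 1 ✓
a=P: P ✓
a=0: 0 ·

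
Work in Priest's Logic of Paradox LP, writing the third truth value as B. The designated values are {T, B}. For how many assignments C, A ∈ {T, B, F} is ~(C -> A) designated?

Designated under: (C=T, A=B); (C=T, A=F); (C=B, A=B); (C=B, A=F).

4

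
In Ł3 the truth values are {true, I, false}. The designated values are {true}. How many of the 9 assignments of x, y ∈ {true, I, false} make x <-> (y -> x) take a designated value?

5

Of the 9 assignments, 5 give a value in {true}.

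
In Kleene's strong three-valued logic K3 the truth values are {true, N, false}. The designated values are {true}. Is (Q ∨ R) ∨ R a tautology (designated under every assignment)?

Countermodel: Q=N, R=N gives N, which is not designated.

No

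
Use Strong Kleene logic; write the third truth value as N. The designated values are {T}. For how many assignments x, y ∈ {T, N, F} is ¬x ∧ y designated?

1

Designated under: (x=F, y=T).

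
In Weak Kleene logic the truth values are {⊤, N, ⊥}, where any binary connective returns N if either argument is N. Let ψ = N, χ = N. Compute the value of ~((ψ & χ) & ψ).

ψ & χ = N & N = N
(ψ & χ) & ψ = N & N = N
~((ψ & χ) & ψ) = ~N = N

N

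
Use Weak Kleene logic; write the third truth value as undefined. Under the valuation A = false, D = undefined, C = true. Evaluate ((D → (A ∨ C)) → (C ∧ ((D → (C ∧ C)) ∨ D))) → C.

undefined

A ∨ C = false ∨ true = true
D → (A ∨ C) = undefined → true = undefined  [any arg is the third value ⇒ result is the third value]
C ∧ C = true ∧ true = true
D → (C ∧ C) = undefined → true = undefined
(D → (C ∧ C)) ∨ D = undefined ∨ undefined = undefined
C ∧ ((D → (C ∧ C)) ∨ D) = true ∧ undefined = undefined
(D → (A ∨ C)) → (C ∧ ((D → (C ∧ C)) ∨ D)) = undefined → undefined = undefined
((D → (A ∨ C)) → (C ∧ ((D → (C ∧ C)) ∨ D))) → C = undefined → true = undefined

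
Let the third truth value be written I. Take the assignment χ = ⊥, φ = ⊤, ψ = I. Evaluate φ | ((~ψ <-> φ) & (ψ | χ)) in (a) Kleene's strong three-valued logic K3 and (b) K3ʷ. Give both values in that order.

⊤; I

In Kleene's strong three-valued logic K3: ~ψ = ~I = I
~ψ <-> φ = I <-> ⊤ = I
ψ | χ = I | ⊥ = I
(~ψ <-> φ) & (ψ | χ) = I & I = I
φ | ((~ψ <-> φ) & (ψ | χ)) = ⊤ | I = ⊤
In K3ʷ: ~ψ = ~I = I
~ψ <-> φ = I <-> ⊤ = I
ψ | χ = I | ⊥ = I
(~ψ <-> φ) & (ψ | χ) = I & I = I
φ | ((~ψ <-> φ) & (ψ | χ)) = ⊤ | I = I
They differ because Kleene's strong three-valued logic K3 and K3ʷ treat I differently under the binary connectives.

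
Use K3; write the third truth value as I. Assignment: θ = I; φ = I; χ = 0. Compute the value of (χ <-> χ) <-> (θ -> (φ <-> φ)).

I

χ <-> χ = 0 <-> 0 = 1
φ <-> φ = I <-> I = I
θ -> (φ <-> φ) = I -> I = I  [~I | I]
(χ <-> χ) <-> (θ -> (φ <-> φ)) = 1 <-> I = I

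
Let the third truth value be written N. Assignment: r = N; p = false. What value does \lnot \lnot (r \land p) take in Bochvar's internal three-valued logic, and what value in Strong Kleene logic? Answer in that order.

In Bochvar's internal three-valued logic: r \land p = N \land false = N
\lnot (r \land p) = \lnot N = N
\lnot \lnot (r \land p) = \lnot N = N
In Strong Kleene logic: r \land p = N \land false = false
\lnot (r \land p) = \lnot false = true
\lnot \lnot (r \land p) = \lnot true = false
They differ because Bochvar's internal three-valued logic and Strong Kleene logic treat N differently under the binary connectives.

N; false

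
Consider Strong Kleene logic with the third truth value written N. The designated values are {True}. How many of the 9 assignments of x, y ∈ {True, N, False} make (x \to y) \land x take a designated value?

Designated under: (x=True, y=True).

1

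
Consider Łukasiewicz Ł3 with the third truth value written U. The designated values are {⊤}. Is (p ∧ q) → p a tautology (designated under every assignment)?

Yes

Every assignment of p, q over {⊤, U, ⊥} gives a value in {⊤}.
In particular, with p=U, q=U: (p ∧ q) → p = ⊤.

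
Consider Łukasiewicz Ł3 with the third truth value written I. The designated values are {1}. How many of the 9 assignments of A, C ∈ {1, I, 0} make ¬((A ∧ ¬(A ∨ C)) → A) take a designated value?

0

Of the 9 assignments, 0 give a value in {1}.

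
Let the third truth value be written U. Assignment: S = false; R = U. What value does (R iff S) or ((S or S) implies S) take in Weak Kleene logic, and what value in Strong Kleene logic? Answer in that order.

In Weak Kleene logic: R iff S = U iff false = U
S or S = false or false = false
(S or S) implies S = false implies false = true
(R iff S) or ((S or S) implies S) = U or true = U
In Strong Kleene logic: R iff S = U iff false = U
S or S = false or false = false
(S or S) implies S = false implies false = true
(R iff S) or ((S or S) implies S) = U or true = true
They differ because Weak Kleene logic and Strong Kleene logic treat U differently under the binary connectives.

U; true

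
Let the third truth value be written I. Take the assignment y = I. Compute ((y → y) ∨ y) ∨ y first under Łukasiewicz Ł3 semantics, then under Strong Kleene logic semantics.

True; I

In Łukasiewicz Ł3: y → y = I → I = True  [min(1, 1−½+½)]
(y → y) ∨ y = True ∨ I = True
((y → y) ∨ y) ∨ y = True ∨ I = True
In Strong Kleene logic: y → y = I → I = I
(y → y) ∨ y = I ∨ I = I
((y → y) ∨ y) ∨ y = I ∨ I = I
They differ because Łukasiewicz Ł3 and Strong Kleene logic treat I differently under implication.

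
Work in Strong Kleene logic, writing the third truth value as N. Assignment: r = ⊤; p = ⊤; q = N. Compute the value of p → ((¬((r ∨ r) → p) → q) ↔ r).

r ∨ r = ⊤ ∨ ⊤ = ⊤
(r ∨ r) → p = ⊤ → ⊤ = ⊤
¬((r ∨ r) → p) = ¬⊤ = ⊥
¬((r ∨ r) → p) → q = ⊥ → N = ⊤  [¬⊥ ∨ N]
(¬((r ∨ r) → p) → q) ↔ r = ⊤ ↔ ⊤ = ⊤
p → ((¬((r ∨ r) → p) → q) ↔ r) = ⊤ → ⊤ = ⊤

⊤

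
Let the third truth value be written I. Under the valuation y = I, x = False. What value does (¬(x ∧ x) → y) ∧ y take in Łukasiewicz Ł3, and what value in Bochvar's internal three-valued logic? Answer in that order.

In Łukasiewicz Ł3: x ∧ x = False ∧ False = False
¬(x ∧ x) = ¬False = True
¬(x ∧ x) → y = True → I = I
(¬(x ∧ x) → y) ∧ y = I ∧ I = I
In Bochvar's internal three-valued logic: x ∧ x = False ∧ False = False
¬(x ∧ x) = ¬False = True
¬(x ∧ x) → y = True → I = I  [any arg is the third value ⇒ result is the third value]
(¬(x ∧ x) → y) ∧ y = I ∧ I = I

I; I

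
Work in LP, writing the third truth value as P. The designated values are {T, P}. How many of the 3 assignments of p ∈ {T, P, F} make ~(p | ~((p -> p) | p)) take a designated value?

2

p=T: F ·
p=P: P ✓
p=F: T ✓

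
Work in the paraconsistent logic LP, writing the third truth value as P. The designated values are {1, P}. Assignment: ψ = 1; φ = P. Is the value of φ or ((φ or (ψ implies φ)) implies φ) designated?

ψ implies φ = 1 implies P = P  [not 1 or P]
φ or (ψ implies φ) = P or P = P
(φ or (ψ implies φ)) implies φ = P implies P = P
φ or ((φ or (ψ implies φ)) implies φ) = P or P = P
P ∈ {1, P}.

Yes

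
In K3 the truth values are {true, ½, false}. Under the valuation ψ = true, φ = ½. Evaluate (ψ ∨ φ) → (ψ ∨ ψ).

true

ψ ∨ φ = true ∨ ½ = true
ψ ∨ ψ = true ∨ true = true
(ψ ∨ φ) → (ψ ∨ ψ) = true → true = true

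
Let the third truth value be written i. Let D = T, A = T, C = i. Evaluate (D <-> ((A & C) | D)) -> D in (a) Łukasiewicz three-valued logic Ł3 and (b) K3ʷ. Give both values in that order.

T; i

In Łukasiewicz three-valued logic Ł3: A & C = T & i = i
(A & C) | D = i | T = T
D <-> ((A & C) | D) = T <-> T = T
(D <-> ((A & C) | D)) -> D = T -> T = T
In K3ʷ: A & C = T & i = i
(A & C) | D = i | T = i
D <-> ((A & C) | D) = T <-> i = i
(D <-> ((A & C) | D)) -> D = i -> T = i  [any arg is the third value ⇒ result is the third value]
They differ because Łukasiewicz three-valued logic Ł3 and K3ʷ treat i differently under the binary connectives.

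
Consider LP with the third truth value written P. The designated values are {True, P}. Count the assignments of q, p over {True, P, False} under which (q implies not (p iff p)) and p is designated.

5

Of the 9 assignments, 5 give a value in {True, P}.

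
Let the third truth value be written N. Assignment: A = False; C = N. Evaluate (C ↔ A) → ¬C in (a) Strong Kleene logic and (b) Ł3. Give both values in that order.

In Strong Kleene logic: C ↔ A = N ↔ False = N
¬C = ¬N = N
(C ↔ A) → ¬C = N → N = N
In Ł3: C ↔ A = N ↔ False = N  [1 − |½−0|]
¬C = ¬N = N
(C ↔ A) → ¬C = N → N = True
They differ because Strong Kleene logic and Ł3 treat N differently under implication.

N; True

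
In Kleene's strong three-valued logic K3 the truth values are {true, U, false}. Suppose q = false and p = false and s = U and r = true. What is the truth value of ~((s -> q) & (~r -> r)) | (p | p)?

s -> q = U -> false = U  [~U | false]
~r = ~true = false
~r -> r = false -> true = true
(s -> q) & (~r -> r) = U & true = U
~((s -> q) & (~r -> r)) = ~U = U
p | p = false | false = false
~((s -> q) & (~r -> r)) | (p | p) = U | false = U

U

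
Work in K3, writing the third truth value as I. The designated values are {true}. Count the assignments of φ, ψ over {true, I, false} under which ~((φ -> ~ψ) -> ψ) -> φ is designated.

Of the 9 assignments, 5 give a value in {true}.

5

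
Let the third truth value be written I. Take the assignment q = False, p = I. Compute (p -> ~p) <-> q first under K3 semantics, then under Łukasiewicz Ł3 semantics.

In K3: ~p = ~I = I
p -> ~p = I -> I = I  [~I | I]
(p -> ~p) <-> q = I <-> False = I
In Łukasiewicz Ł3: ~p = ~I = I
p -> ~p = I -> I = True
(p -> ~p) <-> q = True <-> False = False
They differ because K3 and Łukasiewicz Ł3 treat I differently under implication.

I; False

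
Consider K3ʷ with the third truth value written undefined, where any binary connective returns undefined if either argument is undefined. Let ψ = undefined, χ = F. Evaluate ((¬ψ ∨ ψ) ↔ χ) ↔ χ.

undefined

¬ψ = ¬undefined = undefined
¬ψ ∨ ψ = undefined ∨ undefined = undefined
(¬ψ ∨ ψ) ↔ χ = undefined ↔ F = undefined
((¬ψ ∨ ψ) ↔ χ) ↔ χ = undefined ↔ F = undefined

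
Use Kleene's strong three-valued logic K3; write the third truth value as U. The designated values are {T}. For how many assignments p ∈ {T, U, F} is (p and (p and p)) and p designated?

1

p=T: T ✓
p=U: U ·
p=F: F ·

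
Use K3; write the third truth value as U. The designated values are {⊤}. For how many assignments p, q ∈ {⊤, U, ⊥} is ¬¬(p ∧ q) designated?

Designated under: (p=⊤, q=⊤).

1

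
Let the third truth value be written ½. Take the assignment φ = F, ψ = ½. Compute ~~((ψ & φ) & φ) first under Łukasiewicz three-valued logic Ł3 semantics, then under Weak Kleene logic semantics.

F; ½

In Łukasiewicz three-valued logic Ł3: ψ & φ = ½ & F = F
(ψ & φ) & φ = F & F = F
~((ψ & φ) & φ) = ~F = T
~~((ψ & φ) & φ) = ~T = F
In Weak Kleene logic: ψ & φ = ½ & F = ½
(ψ & φ) & φ = ½ & F = ½
~((ψ & φ) & φ) = ~½ = ½
~~((ψ & φ) & φ) = ~½ = ½
They differ because Łukasiewicz three-valued logic Ł3 and Weak Kleene logic treat ½ differently under the binary connectives.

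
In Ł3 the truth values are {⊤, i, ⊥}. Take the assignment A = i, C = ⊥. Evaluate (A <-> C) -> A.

⊤

A <-> C = i <-> ⊥ = i
(A <-> C) -> A = i -> i = ⊤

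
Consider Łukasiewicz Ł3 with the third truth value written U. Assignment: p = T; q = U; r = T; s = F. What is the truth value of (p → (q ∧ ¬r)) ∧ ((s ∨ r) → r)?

¬r = ¬T = F
q ∧ ¬r = U ∧ F = F
p → (q ∧ ¬r) = T → F = F
s ∨ r = F ∨ T = T
(s ∨ r) → r = T → T = T
(p → (q ∧ ¬r)) ∧ ((s ∨ r) → r) = F ∧ T = F

F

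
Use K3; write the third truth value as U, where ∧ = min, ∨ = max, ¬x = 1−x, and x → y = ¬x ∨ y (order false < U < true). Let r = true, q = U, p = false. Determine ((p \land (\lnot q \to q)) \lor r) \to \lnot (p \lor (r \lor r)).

\lnot q = \lnot U = U
\lnot q \to q = U \to U = U
p \land (\lnot q \to q) = false \land U = false
(p \land (\lnot q \to q)) \lor r = false \lor true = true
r \lor r = true \lor true = true
p \lor (r \lor r) = false \lor true = true
\lnot (p \lor (r \lor r)) = \lnot true = false
((p \land (\lnot q \to q)) \lor r) \to \lnot (p \lor (r \lor r)) = true \to false = false

false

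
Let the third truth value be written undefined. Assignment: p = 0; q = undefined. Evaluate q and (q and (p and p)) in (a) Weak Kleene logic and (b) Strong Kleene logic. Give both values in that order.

undefined; 0

In Weak Kleene logic: p and p = 0 and 0 = 0
q and (p and p) = undefined and 0 = undefined
q and (q and (p and p)) = undefined and undefined = undefined
In Strong Kleene logic: p and p = 0 and 0 = 0
q and (p and p) = undefined and 0 = 0
q and (q and (p and p)) = undefined and 0 = 0
They differ because Weak Kleene logic and Strong Kleene logic treat undefined differently under the binary connectives.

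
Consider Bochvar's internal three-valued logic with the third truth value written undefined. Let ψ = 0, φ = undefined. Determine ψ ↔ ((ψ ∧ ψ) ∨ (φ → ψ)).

ψ ∧ ψ = 0 ∧ 0 = 0
φ → ψ = undefined → 0 = undefined
(ψ ∧ ψ) ∨ (φ → ψ) = 0 ∨ undefined = undefined
ψ ↔ ((ψ ∧ ψ) ∨ (φ → ψ)) = 0 ↔ undefined = undefined

undefined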